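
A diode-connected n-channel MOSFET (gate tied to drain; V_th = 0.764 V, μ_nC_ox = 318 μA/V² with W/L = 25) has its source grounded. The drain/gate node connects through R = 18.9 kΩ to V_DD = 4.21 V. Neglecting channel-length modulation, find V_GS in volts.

V_GS = 0.972 V

With gate tied to drain, V_GS = V_DS ≥ V_GS − V_th, so the device is in saturation.
k_n = μ_nC_ox · (W/L) = 7.95 mA/V².
KCL at the drain: ½ k_n (V_GS − V_th)² = (V_DD − V_GS)/R.
Let x = V_GS − 0.764. Then 75.1 x² + x − 3.446 = 0, giving x = 0.208 V (positive root), so V_GS = 0.972 V.
I_D = (V_DD − V_GS)/R = (4.21 − 0.972) / 18.9 = 0.171 mA.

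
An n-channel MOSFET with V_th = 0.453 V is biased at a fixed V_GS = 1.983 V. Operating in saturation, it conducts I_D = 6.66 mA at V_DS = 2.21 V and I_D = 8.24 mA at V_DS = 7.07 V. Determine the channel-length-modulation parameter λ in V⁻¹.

With V_GS fixed, I_D ∝ (1 + λ V_DS) in saturation, so I_D2/I_D1 = (1 + λ V_DS2)/(1 + λ V_DS1).
8.24/6.66 = 1.237 = (1 + 7.07 λ)/(1 + 2.21 λ).
Solving: λ (I_D1 V_DS2 − I_D2 V_DS1) = I_D2 − I_D1, so λ = (8.24 − 6.66) / (6.66 × 7.07 − 8.24 × 2.21) = 1.58 / 28.9 = 0.0547 V⁻¹.

λ = 0.0547 V⁻¹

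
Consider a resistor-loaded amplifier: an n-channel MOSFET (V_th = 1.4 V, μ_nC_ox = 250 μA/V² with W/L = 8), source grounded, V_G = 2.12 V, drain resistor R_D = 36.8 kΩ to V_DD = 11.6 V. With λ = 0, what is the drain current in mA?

V_GS = V_G = 2.12 V, so V_ov = 2.12 − 1.4 = 0.72 V.
k_n = μ_nC_ox · (W/L) = 2 mA/V².
Assume saturation: I_D = ½ k_n V_ov² = 0.5 × 2 × 0.72² = 0.518 mA, giving V_DS = V_DD − I_D R_D = 11.6 − 0.518 × 36.8 = -7.48 V.
But -7.48 V < V_ov = 0.72 V, so the device is actually in triode.
In triode I_D = k_n[V_ov V_DS − ½ V_DS²] and I_D = (V_DD − V_DS)/R_D. Equating: 36.8 V_DS² − 53.99 V_DS + 11.6 = 0, giving V_DS = 0.261 V (the root below V_ov).
I_D = (11.6 − 0.261) / 36.8 = 0.308 mA.

I_D = 0.308 mA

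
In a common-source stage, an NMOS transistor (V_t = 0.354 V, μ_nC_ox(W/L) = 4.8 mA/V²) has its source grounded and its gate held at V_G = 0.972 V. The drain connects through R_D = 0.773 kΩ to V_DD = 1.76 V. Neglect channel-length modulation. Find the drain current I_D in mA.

I_D = 0.917 mA

V_GS = V_G = 0.972 V, so V_ov = 0.972 − 0.354 = 0.618 V.
Assume saturation: I_D = ½ k_n V_ov² = 0.5 × 4.8 × 0.618² = 0.917 mA, giving V_DS = V_DD − I_D R_D = 1.76 − 0.917 × 0.773 = 1.05 V.
V_DS = 1.05 V ≥ V_ov = 0.618 V, confirming saturation.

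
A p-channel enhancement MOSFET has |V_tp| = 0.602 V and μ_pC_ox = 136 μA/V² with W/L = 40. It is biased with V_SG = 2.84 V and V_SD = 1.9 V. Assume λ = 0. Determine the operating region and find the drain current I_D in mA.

k_p = μ_pC_ox · (W/L) = 5.44 mA/V².
V_ov = V_SG − |V_tp| = 2.84 − 0.602 = 2.24 V.
Since V_SD = 1.9 V < V_ov = 2.24 V, the device is in the triode region.
I_D = k_p [V_ov · V_SD − ½ V_SD²] = 5.44 × [2.24 × 1.9 − 0.5 × 1.9²] = 13.3 mA.

Triode; I_D = 13.3 mA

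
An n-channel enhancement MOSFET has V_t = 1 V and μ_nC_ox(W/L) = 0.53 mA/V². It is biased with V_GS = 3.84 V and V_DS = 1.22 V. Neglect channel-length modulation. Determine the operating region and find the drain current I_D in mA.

Triode; I_D = 1.44 mA

V_ov = V_GS − V_t = 3.84 − 1 = 2.84 V.
Since V_DS = 1.22 V < V_ov = 2.84 V, the device is in the triode region.
I_D = k_n [V_ov · V_DS − ½ V_DS²] = 0.53 × [2.84 × 1.22 − 0.5 × 1.22²] = 1.44 mA.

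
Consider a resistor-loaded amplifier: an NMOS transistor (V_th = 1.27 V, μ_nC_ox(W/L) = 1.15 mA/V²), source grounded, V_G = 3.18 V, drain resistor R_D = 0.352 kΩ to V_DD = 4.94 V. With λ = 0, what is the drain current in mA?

I_D = 2.10 mA

V_GS = V_G = 3.18 V, so V_ov = 3.18 − 1.27 = 1.91 V.
Assume saturation: I_D = ½ k_n V_ov² = 0.5 × 1.15 × 1.91² = 2.1 mA, giving V_DS = V_DD − I_D R_D = 4.94 − 2.1 × 0.352 = 4.2 V.
V_DS = 4.2 V ≥ V_ov = 1.91 V, confirming saturation.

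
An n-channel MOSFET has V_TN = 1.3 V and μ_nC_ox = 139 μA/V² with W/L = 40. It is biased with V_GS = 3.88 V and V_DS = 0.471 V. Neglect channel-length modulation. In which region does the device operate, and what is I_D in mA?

k_n = μ_nC_ox · (W/L) = 5.56 mA/V².
V_ov = V_GS − V_TN = 3.88 − 1.3 = 2.58 V.
Since V_DS = 0.471 V < V_ov = 2.58 V, the device is in the triode region.
I_D = k_n [V_ov · V_DS − ½ V_DS²] = 5.56 × [2.58 × 0.471 − 0.5 × 0.471²] = 6.14 mA.

Triode; I_D = 6.14 mA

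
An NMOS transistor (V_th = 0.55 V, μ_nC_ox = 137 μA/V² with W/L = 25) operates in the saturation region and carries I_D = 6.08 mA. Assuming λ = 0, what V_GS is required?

V_GS = 2.43 V

k_n = μ_nC_ox · (W/L) = 3.425 mA/V².
In saturation I_D = ½ k_n (V_GS − V_th)², so V_GS − V_th = √(2 I_D / k_n) = √(2 × 6.08 / 3.425) = 1.88 V.
V_GS = 0.55 + 1.88 = 2.43 V.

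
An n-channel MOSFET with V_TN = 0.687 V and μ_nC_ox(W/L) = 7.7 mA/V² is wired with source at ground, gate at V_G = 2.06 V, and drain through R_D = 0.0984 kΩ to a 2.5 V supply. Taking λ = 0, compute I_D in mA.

V_GS = V_G = 2.06 V, so V_ov = 2.06 − 0.687 = 1.37 V.
Assume saturation: I_D = ½ k_n V_ov² = 0.5 × 7.7 × 1.37² = 7.26 mA, giving V_DS = V_DD − I_D R_D = 2.5 − 7.26 × 0.0984 = 1.79 V.
V_DS = 1.79 V ≥ V_ov = 1.37 V, confirming saturation.

I_D = 7.26 mA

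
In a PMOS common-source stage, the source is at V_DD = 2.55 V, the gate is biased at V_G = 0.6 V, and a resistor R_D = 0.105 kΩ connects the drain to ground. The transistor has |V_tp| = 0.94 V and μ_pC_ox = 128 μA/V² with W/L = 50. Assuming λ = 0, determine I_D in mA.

I_D = 3.26 mA

V_SG = V_DD − V_G = 2.55 − 0.6 = 1.95 V, so V_ov = 1.95 − 0.94 = 1.01 V.
k_p = μ_pC_ox · (W/L) = 6.4 mA/V².
Assume saturation: I_D = ½ k_p V_ov² = 0.5 × 6.4 × 1.01² = 3.26 mA, giving V_SD = V_DD − I_D R_D = 2.55 − 3.26 × 0.105 = 2.21 V.
V_SD = 2.21 V ≥ V_ov = 1.01 V, confirming saturation.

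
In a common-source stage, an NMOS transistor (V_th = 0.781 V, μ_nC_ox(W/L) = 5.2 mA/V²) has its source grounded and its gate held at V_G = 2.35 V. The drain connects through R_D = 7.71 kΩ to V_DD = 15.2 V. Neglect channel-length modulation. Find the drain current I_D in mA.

I_D = 1.94 mA

V_GS = V_G = 2.35 V, so V_ov = 2.35 − 0.781 = 1.57 V.
Assume saturation: I_D = ½ k_n V_ov² = 0.5 × 5.2 × 1.57² = 6.4 mA, giving V_DS = V_DD − I_D R_D = 15.2 − 6.4 × 7.71 = -34.1 V.
But -34.1 V < V_ov = 1.57 V, so the device is actually in triode.
In triode I_D = k_n[V_ov V_DS − ½ V_DS²] and I_D = (V_DD − V_DS)/R_D. Equating: 20 V_DS² − 63.9 V_DS + 15.2 = 0, giving V_DS = 0.259 V (the root below V_ov).
I_D = (15.2 − 0.259) / 7.71 = 1.94 mA.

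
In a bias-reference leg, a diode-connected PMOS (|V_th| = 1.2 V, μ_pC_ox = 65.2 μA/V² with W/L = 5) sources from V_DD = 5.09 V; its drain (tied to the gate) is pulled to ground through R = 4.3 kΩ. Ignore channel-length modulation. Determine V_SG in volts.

With gate tied to drain, V_SG = V_SD ≥ V_SG − |V_th|, so the device is in saturation.
k_p = μ_pC_ox · (W/L) = 0.326 mA/V².
KCL at the drain: ½ k_p (V_SG − |V_th|)² = (V_DD − V_SG)/R.
Let x = V_SG − 1.2. Then 0.701 x² + x − 3.89 = 0, giving x = 1.75 V (positive root), so V_SG = 2.95 V.
I_D = (V_DD − V_SG)/R = (5.09 − 2.95) / 4.3 = 0.498 mA.

V_SG = 2.95 V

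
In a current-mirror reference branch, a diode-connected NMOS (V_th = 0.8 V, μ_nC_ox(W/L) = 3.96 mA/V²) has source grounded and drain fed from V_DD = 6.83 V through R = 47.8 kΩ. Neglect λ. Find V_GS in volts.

With gate tied to drain, V_GS = V_DS ≥ V_GS − V_th, so the device is in saturation.
KCL at the drain: ½ k_n (V_GS − V_th)² = (V_DD − V_GS)/R.
Let x = V_GS − 0.8. Then 94.6 x² + x − 6.03 = 0, giving x = 0.247 V (positive root), so V_GS = 1.05 V.
I_D = (V_DD − V_GS)/R = (6.83 − 1.05) / 47.8 = 0.121 mA.

V_GS = 1.05 V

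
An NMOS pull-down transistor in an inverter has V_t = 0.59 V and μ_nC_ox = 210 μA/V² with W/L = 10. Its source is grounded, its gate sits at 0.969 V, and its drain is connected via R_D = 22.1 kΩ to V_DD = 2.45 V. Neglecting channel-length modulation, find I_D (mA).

V_GS = V_G = 0.969 V, so V_ov = 0.969 − 0.59 = 0.379 V.
k_n = μ_nC_ox · (W/L) = 2.1 mA/V².
Assume saturation: I_D = ½ k_n V_ov² = 0.5 × 2.1 × 0.379² = 0.151 mA, giving V_DS = V_DD − I_D R_D = 2.45 − 0.151 × 22.1 = -0.883 V.
But -0.883 V < V_ov = 0.379 V, so the device is actually in triode.
In triode I_D = k_n[V_ov V_DS − ½ V_DS²] and I_D = (V_DD − V_DS)/R_D. Equating: 23.2 V_DS² − 18.59 V_DS + 2.45 = 0, giving V_DS = 0.166 V (the root below V_ov).
I_D = (2.45 − 0.166) / 22.1 = 0.103 mA.

I_D = 0.103 mA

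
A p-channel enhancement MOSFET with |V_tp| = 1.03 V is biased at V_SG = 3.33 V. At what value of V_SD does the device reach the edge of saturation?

The boundary between triode and saturation is V_SD = V_SG − |V_tp| = V_ov.
V_ov = 3.33 − 1.03 = 2.3 V.

V_SD,sat = 2.30 V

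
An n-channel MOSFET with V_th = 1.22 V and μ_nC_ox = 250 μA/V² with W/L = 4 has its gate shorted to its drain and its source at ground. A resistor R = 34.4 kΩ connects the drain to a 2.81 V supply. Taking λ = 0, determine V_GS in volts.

V_GS = 1.50 V

With gate tied to drain, V_GS = V_DS ≥ V_GS − V_th, so the device is in saturation.
k_n = μ_nC_ox · (W/L) = 1 mA/V².
KCL at the drain: ½ k_n (V_GS − V_th)² = (V_DD − V_GS)/R.
Let x = V_GS − 1.22. Then 17.2 x² + x − 1.59 = 0, giving x = 0.276 V (positive root), so V_GS = 1.5 V.
I_D = (V_DD − V_GS)/R = (2.81 − 1.5) / 34.4 = 0.0382 mA.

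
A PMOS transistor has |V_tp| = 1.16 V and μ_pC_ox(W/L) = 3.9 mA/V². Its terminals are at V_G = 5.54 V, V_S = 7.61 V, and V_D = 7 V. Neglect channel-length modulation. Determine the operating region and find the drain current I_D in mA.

V_SG = V_S − V_G = 7.61 − 5.54 = 2.07 V; V_SD = V_S − V_D = 7.61 − 7 = 0.61 V.
V_ov = V_SG − |V_tp| = 2.07 − 1.16 = 0.91 V.
Since V_SD = 0.61 V < V_ov = 0.91 V, the device is in the triode region.
I_D = k_p [V_ov · V_SD − ½ V_SD²] = 3.9 × [0.91 × 0.61 − 0.5 × 0.61²] = 1.44 mA.

Triode; I_D = 1.44 mA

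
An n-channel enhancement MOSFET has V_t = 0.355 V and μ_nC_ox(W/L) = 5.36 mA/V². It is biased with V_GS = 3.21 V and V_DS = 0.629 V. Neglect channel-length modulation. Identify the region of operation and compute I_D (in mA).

V_ov = V_GS − V_t = 3.21 − 0.355 = 2.85 V.
Since V_DS = 0.629 V < V_ov = 2.85 V, the device is in the triode region.
I_D = k_n [V_ov · V_DS − ½ V_DS²] = 5.36 × [2.85 × 0.629 − 0.5 × 0.629²] = 8.57 mA.

Triode; I_D = 8.57 mA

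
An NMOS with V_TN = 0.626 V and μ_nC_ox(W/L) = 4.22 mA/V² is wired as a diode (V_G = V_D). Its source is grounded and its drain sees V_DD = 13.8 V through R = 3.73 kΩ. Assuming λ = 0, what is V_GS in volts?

With gate tied to drain, V_GS = V_DS ≥ V_GS − V_TN, so the device is in saturation.
KCL at the drain: ½ k_n (V_GS − V_TN)² = (V_DD − V_GS)/R.
Let x = V_GS − 0.626. Then 7.87 x² + x − 13.17 = 0, giving x = 1.23 V (positive root), so V_GS = 1.86 V.
I_D = (V_DD − V_GS)/R = (13.8 − 1.86) / 3.73 = 3.2 mA.

V_GS = 1.86 V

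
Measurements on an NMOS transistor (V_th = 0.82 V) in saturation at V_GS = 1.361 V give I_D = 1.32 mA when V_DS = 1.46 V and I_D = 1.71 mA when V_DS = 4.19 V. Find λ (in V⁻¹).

λ = 0.129 V⁻¹

With V_GS fixed, I_D ∝ (1 + λ V_DS) in saturation, so I_D2/I_D1 = (1 + λ V_DS2)/(1 + λ V_DS1).
1.71/1.32 = 1.295 = (1 + 4.19 λ)/(1 + 1.46 λ).
Solving: λ (I_D1 V_DS2 − I_D2 V_DS1) = I_D2 − I_D1, so λ = (1.71 − 1.32) / (1.32 × 4.19 − 1.71 × 1.46) = 0.39 / 3.03 = 0.129 V⁻¹.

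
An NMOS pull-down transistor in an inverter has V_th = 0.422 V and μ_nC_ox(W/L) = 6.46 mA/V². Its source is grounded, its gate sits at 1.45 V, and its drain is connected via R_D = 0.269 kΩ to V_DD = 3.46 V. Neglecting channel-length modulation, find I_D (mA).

I_D = 3.41 mA

V_GS = V_G = 1.45 V, so V_ov = 1.45 − 0.422 = 1.03 V.
Assume saturation: I_D = ½ k_n V_ov² = 0.5 × 6.46 × 1.03² = 3.41 mA, giving V_DS = V_DD − I_D R_D = 3.46 − 3.41 × 0.269 = 2.54 V.
V_DS = 2.54 V ≥ V_ov = 1.03 V, confirming saturation.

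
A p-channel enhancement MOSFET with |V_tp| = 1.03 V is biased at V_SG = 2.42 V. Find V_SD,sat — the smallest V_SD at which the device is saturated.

V_SD,sat = 1.39 V

The boundary between triode and saturation is V_SD = V_SG − |V_tp| = V_ov.
V_ov = 2.42 − 1.03 = 1.39 V.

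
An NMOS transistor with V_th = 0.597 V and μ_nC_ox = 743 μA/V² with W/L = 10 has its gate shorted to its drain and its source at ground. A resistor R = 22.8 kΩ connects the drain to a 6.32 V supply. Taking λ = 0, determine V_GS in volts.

With gate tied to drain, V_GS = V_DS ≥ V_GS − V_th, so the device is in saturation.
k_n = μ_nC_ox · (W/L) = 7.43 mA/V².
KCL at the drain: ½ k_n (V_GS − V_th)² = (V_DD − V_GS)/R.
Let x = V_GS − 0.597. Then 84.7 x² + x − 5.723 = 0, giving x = 0.254 V (positive root), so V_GS = 0.851 V.
I_D = (V_DD − V_GS)/R = (6.32 − 0.851) / 22.8 = 0.24 mA.

V_GS = 0.851 V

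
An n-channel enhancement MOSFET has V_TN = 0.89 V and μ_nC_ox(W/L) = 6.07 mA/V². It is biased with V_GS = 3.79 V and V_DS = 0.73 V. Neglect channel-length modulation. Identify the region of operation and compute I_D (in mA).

Triode; I_D = 11.2 mA

V_ov = V_GS − V_TN = 3.79 − 0.89 = 2.9 V.
Since V_DS = 0.73 V < V_ov = 2.9 V, the device is in the triode region.
I_D = k_n [V_ov · V_DS − ½ V_DS²] = 6.07 × [2.9 × 0.73 − 0.5 × 0.73²] = 11.2 mA.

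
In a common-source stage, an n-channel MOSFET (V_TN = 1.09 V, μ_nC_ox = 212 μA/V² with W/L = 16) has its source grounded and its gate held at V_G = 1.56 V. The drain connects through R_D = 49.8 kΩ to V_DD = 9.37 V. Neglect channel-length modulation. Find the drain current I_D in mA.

I_D = 0.185 mA

V_GS = V_G = 1.56 V, so V_ov = 1.56 − 1.09 = 0.47 V.
k_n = μ_nC_ox · (W/L) = 3.392 mA/V².
Assume saturation: I_D = ½ k_n V_ov² = 0.5 × 3.392 × 0.47² = 0.375 mA, giving V_DS = V_DD − I_D R_D = 9.37 − 0.375 × 49.8 = -9.29 V.
But -9.29 V < V_ov = 0.47 V, so the device is actually in triode.
In triode I_D = k_n[V_ov V_DS − ½ V_DS²] and I_D = (V_DD − V_DS)/R_D. Equating: 84.5 V_DS² − 80.39 V_DS + 9.37 = 0, giving V_DS = 0.136 V (the root below V_ov).
I_D = (9.37 − 0.136) / 49.8 = 0.185 mA.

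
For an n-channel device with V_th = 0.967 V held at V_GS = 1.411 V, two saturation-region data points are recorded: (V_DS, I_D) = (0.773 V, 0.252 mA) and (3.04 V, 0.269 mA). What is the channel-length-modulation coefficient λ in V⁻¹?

λ = 0.0305 V⁻¹

With V_GS fixed, I_D ∝ (1 + λ V_DS) in saturation, so I_D2/I_D1 = (1 + λ V_DS2)/(1 + λ V_DS1).
0.269/0.252 = 1.067 = (1 + 3.04 λ)/(1 + 0.773 λ).
Solving: λ (I_D1 V_DS2 − I_D2 V_DS1) = I_D2 − I_D1, so λ = (0.269 − 0.252) / (0.252 × 3.04 − 0.269 × 0.773) = 0.017 / 0.558 = 0.0305 V⁻¹.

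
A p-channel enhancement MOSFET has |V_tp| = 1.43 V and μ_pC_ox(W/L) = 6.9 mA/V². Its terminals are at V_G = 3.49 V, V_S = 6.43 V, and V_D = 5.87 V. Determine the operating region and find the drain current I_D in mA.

V_SG = V_S − V_G = 6.43 − 3.49 = 2.94 V; V_SD = V_S − V_D = 6.43 − 5.87 = 0.56 V.
V_ov = V_SG − |V_tp| = 2.94 − 1.43 = 1.51 V.
Since V_SD = 0.56 V < V_ov = 1.51 V, the device is in the triode region.
I_D = k_p [V_ov · V_SD − ½ V_SD²] = 6.9 × [1.51 × 0.56 − 0.5 × 0.56²] = 4.75 mA.

Triode; I_D = 4.75 mA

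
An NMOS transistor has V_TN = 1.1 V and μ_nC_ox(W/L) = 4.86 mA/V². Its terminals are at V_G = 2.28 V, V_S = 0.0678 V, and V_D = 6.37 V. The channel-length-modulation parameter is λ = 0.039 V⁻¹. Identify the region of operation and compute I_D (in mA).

Saturation; I_D = 3.74 mA

V_GS = V_G − V_S = 2.28 − 0.0678 = 2.21 V; V_DS = V_D − V_S = 6.37 − 0.0678 = 6.3 V.
V_ov = V_GS − V_TN = 2.21 − 1.1 = 1.11 V.
Since V_DS = 6.3 V ≥ V_ov = 1.11 V, the device is in saturation.
I_D = ½ k_n V_ov² (1 + λ V_DS) = 0.5 × 4.86 × 1.11² × (1 + 0.039 × 6.3) = 3.74 mA.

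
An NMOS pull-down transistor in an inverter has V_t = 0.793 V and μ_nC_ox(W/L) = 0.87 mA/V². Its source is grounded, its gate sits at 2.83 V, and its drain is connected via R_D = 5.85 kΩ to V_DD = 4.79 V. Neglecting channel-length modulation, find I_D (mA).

V_GS = V_G = 2.83 V, so V_ov = 2.83 − 0.793 = 2.04 V.
Assume saturation: I_D = ½ k_n V_ov² = 0.5 × 0.87 × 2.04² = 1.8 mA, giving V_DS = V_DD − I_D R_D = 4.79 − 1.8 × 5.85 = -5.77 V.
But -5.77 V < V_ov = 2.04 V, so the device is actually in triode.
In triode I_D = k_n[V_ov V_DS − ½ V_DS²] and I_D = (V_DD − V_DS)/R_D. Equating: 2.54 V_DS² − 11.37 V_DS + 4.79 = 0, giving V_DS = 0.471 V (the root below V_ov).
I_D = (4.79 − 0.471) / 5.85 = 0.738 mA.

I_D = 0.738 mA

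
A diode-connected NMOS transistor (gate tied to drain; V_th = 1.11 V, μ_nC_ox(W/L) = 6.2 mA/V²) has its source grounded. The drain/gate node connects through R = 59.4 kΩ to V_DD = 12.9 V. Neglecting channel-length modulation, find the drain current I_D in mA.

I_D = 0.194 mA

With gate tied to drain, V_GS = V_DS ≥ V_GS − V_th, so the device is in saturation.
KCL at the drain: ½ k_n (V_GS − V_th)² = (V_DD − V_GS)/R.
Let x = V_GS − 1.11. Then 184 x² + x − 11.79 = 0, giving x = 0.25 V (positive root), so V_GS = 1.36 V.
I_D = (V_DD − V_GS)/R = (12.9 − 1.36) / 59.4 = 0.194 mA.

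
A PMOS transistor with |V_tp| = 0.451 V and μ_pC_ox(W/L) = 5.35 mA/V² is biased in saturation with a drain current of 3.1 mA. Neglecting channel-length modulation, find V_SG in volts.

V_SG = 1.53 V

In saturation I_D = ½ k_p (V_SG − |V_tp|)², so V_SG − |V_tp| = √(2 I_D / k_p) = √(2 × 3.1 / 5.35) = 1.08 V.
V_SG = 0.451 + 1.08 = 1.53 V.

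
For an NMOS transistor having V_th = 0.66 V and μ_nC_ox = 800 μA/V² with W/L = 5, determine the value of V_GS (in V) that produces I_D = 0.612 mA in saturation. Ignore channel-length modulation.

V_GS = 1.21 V

k_n = μ_nC_ox · (W/L) = 4 mA/V².
In saturation I_D = ½ k_n (V_GS − V_th)², so V_GS − V_th = √(2 I_D / k_n) = √(2 × 0.612 / 4) = 0.553 V.
V_GS = 0.66 + 0.553 = 1.21 V.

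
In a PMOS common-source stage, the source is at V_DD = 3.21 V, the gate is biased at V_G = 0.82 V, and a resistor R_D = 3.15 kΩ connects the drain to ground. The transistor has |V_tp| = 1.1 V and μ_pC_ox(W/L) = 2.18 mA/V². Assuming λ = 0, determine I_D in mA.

V_SG = V_DD − V_G = 3.21 − 0.82 = 2.39 V, so V_ov = 2.39 − 1.1 = 1.29 V.
Assume saturation: I_D = ½ k_p V_ov² = 0.5 × 2.18 × 1.29² = 1.81 mA, giving V_SD = V_DD − I_D R_D = 3.21 − 1.81 × 3.15 = -2.5 V.
But -2.5 V < V_ov = 1.29 V, so the device is actually in triode.
In triode I_D = k_p[V_ov V_SD − ½ V_SD²] and I_D = (V_DD − V_SD)/R_D. Equating: 3.43 V_SD² − 9.858 V_SD + 3.21 = 0, giving V_SD = 0.374 V (the root below V_ov).
I_D = (3.21 − 0.374) / 3.15 = 0.9 mA.

I_D = 0.900 mA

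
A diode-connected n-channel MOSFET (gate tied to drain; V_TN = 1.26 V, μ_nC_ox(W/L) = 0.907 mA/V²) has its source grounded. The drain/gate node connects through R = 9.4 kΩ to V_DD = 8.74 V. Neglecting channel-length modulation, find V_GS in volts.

V_GS = 2.47 V

With gate tied to drain, V_GS = V_DS ≥ V_GS − V_TN, so the device is in saturation.
KCL at the drain: ½ k_n (V_GS − V_TN)² = (V_DD − V_GS)/R.
Let x = V_GS − 1.26. Then 4.26 x² + x − 7.48 = 0, giving x = 1.21 V (positive root), so V_GS = 2.47 V.
I_D = (V_DD − V_GS)/R = (8.74 − 2.47) / 9.4 = 0.667 mA.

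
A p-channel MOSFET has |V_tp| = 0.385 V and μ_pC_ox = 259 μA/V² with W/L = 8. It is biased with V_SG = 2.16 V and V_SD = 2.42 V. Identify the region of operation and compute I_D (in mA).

k_p = μ_pC_ox · (W/L) = 2.072 mA/V².
V_ov = V_SG − |V_tp| = 2.16 − 0.385 = 1.78 V.
Since V_SD = 2.42 V ≥ V_ov = 1.78 V, the device is in saturation.
I_D = ½ k_p V_ov² = 0.5 × 2.072 × 1.78² = 3.26 mA.

Saturation; I_D = 3.26 mA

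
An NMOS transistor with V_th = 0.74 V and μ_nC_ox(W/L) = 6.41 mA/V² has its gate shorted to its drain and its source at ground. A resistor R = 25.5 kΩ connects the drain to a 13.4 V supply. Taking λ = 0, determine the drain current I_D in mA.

I_D = 0.481 mA

With gate tied to drain, V_GS = V_DS ≥ V_GS − V_th, so the device is in saturation.
KCL at the drain: ½ k_n (V_GS − V_th)² = (V_DD − V_GS)/R.
Let x = V_GS − 0.74. Then 81.7 x² + x − 12.66 = 0, giving x = 0.388 V (positive root), so V_GS = 1.13 V.
I_D = (V_DD − V_GS)/R = (13.4 − 1.13) / 25.5 = 0.481 mA.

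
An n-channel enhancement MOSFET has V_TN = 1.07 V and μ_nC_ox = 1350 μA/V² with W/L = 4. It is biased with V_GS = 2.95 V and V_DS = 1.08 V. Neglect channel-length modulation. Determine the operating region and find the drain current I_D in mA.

k_n = μ_nC_ox · (W/L) = 5.4 mA/V².
V_ov = V_GS − V_TN = 2.95 − 1.07 = 1.88 V.
Since V_DS = 1.08 V < V_ov = 1.88 V, the device is in the triode region.
I_D = k_n [V_ov · V_DS − ½ V_DS²] = 5.4 × [1.88 × 1.08 − 0.5 × 1.08²] = 7.81 mA.

Triode; I_D = 7.81 mA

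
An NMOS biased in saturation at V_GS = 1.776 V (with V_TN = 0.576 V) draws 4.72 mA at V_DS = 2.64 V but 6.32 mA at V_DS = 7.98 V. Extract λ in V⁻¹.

With V_GS fixed, I_D ∝ (1 + λ V_DS) in saturation, so I_D2/I_D1 = (1 + λ V_DS2)/(1 + λ V_DS1).
6.32/4.72 = 1.339 = (1 + 7.98 λ)/(1 + 2.64 λ).
Solving: λ (I_D1 V_DS2 − I_D2 V_DS1) = I_D2 − I_D1, so λ = (6.32 − 4.72) / (4.72 × 7.98 − 6.32 × 2.64) = 1.6 / 21 = 0.0763 V⁻¹.

λ = 0.0763 V⁻¹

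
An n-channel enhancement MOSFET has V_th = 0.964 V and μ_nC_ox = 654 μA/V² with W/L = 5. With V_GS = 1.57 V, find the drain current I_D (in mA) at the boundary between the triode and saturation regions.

At the boundary V_DS = V_ov = V_GS − V_th = 1.57 − 0.964 = 0.606 V.
k_n = μ_nC_ox · (W/L) = 3.27 mA/V².
I_D = ½ k_n V_ov² = 0.5 × 3.27 × 0.606² = 0.6 mA.

I_D = 0.600 mA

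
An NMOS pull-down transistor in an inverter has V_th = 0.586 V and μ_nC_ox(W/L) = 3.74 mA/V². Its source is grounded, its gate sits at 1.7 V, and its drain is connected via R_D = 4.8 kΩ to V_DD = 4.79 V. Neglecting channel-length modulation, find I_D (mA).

I_D = 0.945 mA

V_GS = V_G = 1.7 V, so V_ov = 1.7 − 0.586 = 1.11 V.
Assume saturation: I_D = ½ k_n V_ov² = 0.5 × 3.74 × 1.11² = 2.32 mA, giving V_DS = V_DD − I_D R_D = 4.79 − 2.32 × 4.8 = -6.35 V.
But -6.35 V < V_ov = 1.11 V, so the device is actually in triode.
In triode I_D = k_n[V_ov V_DS − ½ V_DS²] and I_D = (V_DD − V_DS)/R_D. Equating: 8.98 V_DS² − 21 V_DS + 4.79 = 0, giving V_DS = 0.256 V (the root below V_ov).
I_D = (4.79 − 0.256) / 4.8 = 0.945 mA.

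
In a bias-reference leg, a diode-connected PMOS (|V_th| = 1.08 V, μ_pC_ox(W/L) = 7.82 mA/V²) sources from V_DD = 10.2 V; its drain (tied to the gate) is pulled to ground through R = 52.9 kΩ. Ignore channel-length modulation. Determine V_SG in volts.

With gate tied to drain, V_SG = V_SD ≥ V_SG − |V_th|, so the device is in saturation.
KCL at the drain: ½ k_p (V_SG − |V_th|)² = (V_DD − V_SG)/R.
Let x = V_SG − 1.08. Then 207 x² + x − 9.12 = 0, giving x = 0.208 V (positive root), so V_SG = 1.29 V.
I_D = (V_DD − V_SG)/R = (10.2 − 1.29) / 52.9 = 0.168 mA.

V_SG = 1.29 V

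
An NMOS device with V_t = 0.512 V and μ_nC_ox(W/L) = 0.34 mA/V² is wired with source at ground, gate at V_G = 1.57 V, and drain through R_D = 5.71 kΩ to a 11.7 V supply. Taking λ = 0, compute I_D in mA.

V_GS = V_G = 1.57 V, so V_ov = 1.57 − 0.512 = 1.06 V.
Assume saturation: I_D = ½ k_n V_ov² = 0.5 × 0.34 × 1.06² = 0.19 mA, giving V_DS = V_DD − I_D R_D = 11.7 − 0.19 × 5.71 = 10.6 V.
V_DS = 10.6 V ≥ V_ov = 1.06 V, confirming saturation.

I_D = 0.190 mA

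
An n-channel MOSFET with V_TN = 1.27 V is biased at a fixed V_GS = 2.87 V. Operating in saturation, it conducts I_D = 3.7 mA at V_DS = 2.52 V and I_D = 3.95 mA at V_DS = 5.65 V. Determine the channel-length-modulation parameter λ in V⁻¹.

λ = 0.0228 V⁻¹

With V_GS fixed, I_D ∝ (1 + λ V_DS) in saturation, so I_D2/I_D1 = (1 + λ V_DS2)/(1 + λ V_DS1).
3.95/3.7 = 1.068 = (1 + 5.65 λ)/(1 + 2.52 λ).
Solving: λ (I_D1 V_DS2 − I_D2 V_DS1) = I_D2 − I_D1, so λ = (3.95 − 3.7) / (3.7 × 5.65 − 3.95 × 2.52) = 0.25 / 11 = 0.0228 V⁻¹.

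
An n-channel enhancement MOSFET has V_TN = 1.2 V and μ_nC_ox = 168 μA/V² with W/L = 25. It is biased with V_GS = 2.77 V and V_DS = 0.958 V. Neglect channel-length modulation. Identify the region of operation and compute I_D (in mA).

k_n = μ_nC_ox · (W/L) = 4.2 mA/V².
V_ov = V_GS − V_TN = 2.77 − 1.2 = 1.57 V.
Since V_DS = 0.958 V < V_ov = 1.57 V, the device is in the triode region.
I_D = k_n [V_ov · V_DS − ½ V_DS²] = 4.2 × [1.57 × 0.958 − 0.5 × 0.958²] = 4.39 mA.

Triode; I_D = 4.39 mA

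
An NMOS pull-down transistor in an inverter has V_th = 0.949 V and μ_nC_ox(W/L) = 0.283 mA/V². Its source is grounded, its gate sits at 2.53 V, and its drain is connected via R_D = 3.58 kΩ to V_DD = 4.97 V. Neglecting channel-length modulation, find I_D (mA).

V_GS = V_G = 2.53 V, so V_ov = 2.53 − 0.949 = 1.58 V.
Assume saturation: I_D = ½ k_n V_ov² = 0.5 × 0.283 × 1.58² = 0.354 mA, giving V_DS = V_DD − I_D R_D = 4.97 − 0.354 × 3.58 = 3.7 V.
V_DS = 3.7 V ≥ V_ov = 1.58 V, confirming saturation.

I_D = 0.354 mA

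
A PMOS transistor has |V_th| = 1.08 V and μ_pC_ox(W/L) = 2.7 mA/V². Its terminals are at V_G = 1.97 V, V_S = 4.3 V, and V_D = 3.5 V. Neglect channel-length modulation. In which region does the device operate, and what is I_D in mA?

Triode; I_D = 1.84 mA

V_SG = V_S − V_G = 4.3 − 1.97 = 2.33 V; V_SD = V_S − V_D = 4.3 − 3.5 = 0.8 V.
V_ov = V_SG − |V_th| = 2.33 − 1.08 = 1.25 V.
Since V_SD = 0.8 V < V_ov = 1.25 V, the device is in the triode region.
I_D = k_p [V_ov · V_SD − ½ V_SD²] = 2.7 × [1.25 × 0.8 − 0.5 × 0.8²] = 1.84 mA.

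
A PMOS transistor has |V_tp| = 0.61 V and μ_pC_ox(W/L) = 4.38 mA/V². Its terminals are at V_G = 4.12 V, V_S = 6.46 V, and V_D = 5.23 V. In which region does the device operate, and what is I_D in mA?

Triode; I_D = 6.01 mA

V_SG = V_S − V_G = 6.46 − 4.12 = 2.34 V; V_SD = V_S − V_D = 6.46 − 5.23 = 1.23 V.
V_ov = V_SG − |V_tp| = 2.34 − 0.61 = 1.73 V.
Since V_SD = 1.23 V < V_ov = 1.73 V, the device is in the triode region.
I_D = k_p [V_ov · V_SD − ½ V_SD²] = 4.38 × [1.73 × 1.23 − 0.5 × 1.23²] = 6.01 mA.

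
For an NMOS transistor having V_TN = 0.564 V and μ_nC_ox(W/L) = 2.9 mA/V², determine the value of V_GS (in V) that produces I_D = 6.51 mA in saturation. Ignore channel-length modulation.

V_GS = 2.68 V

In saturation I_D = ½ k_n (V_GS − V_TN)², so V_GS − V_TN = √(2 I_D / k_n) = √(2 × 6.51 / 2.9) = 2.12 V.
V_GS = 0.564 + 2.12 = 2.68 V.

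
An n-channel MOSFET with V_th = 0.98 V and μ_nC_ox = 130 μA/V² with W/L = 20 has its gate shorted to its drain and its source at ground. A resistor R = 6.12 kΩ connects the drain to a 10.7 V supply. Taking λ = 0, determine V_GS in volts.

V_GS = 2.02 V

With gate tied to drain, V_GS = V_DS ≥ V_GS − V_th, so the device is in saturation.
k_n = μ_nC_ox · (W/L) = 2.6 mA/V².
KCL at the drain: ½ k_n (V_GS − V_th)² = (V_DD − V_GS)/R.
Let x = V_GS − 0.98. Then 7.96 x² + x − 9.72 = 0, giving x = 1.04 V (positive root), so V_GS = 2.02 V.
I_D = (V_DD − V_GS)/R = (10.7 − 2.02) / 6.12 = 1.42 mA.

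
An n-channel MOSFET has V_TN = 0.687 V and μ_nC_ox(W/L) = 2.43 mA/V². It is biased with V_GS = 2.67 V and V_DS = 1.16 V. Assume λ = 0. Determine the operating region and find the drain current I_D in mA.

V_ov = V_GS − V_TN = 2.67 − 0.687 = 1.98 V.
Since V_DS = 1.16 V < V_ov = 1.98 V, the device is in the triode region.
I_D = k_n [V_ov · V_DS − ½ V_DS²] = 2.43 × [1.98 × 1.16 − 0.5 × 1.16²] = 3.95 mA.

Triode; I_D = 3.95 mA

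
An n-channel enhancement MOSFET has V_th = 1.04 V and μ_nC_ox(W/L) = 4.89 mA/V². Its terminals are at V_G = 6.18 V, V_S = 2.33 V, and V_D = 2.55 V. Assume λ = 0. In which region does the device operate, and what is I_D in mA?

Triode; I_D = 2.90 mA

V_GS = V_G − V_S = 6.18 − 2.33 = 3.85 V; V_DS = V_D − V_S = 2.55 − 2.33 = 0.22 V.
V_ov = V_GS − V_th = 3.85 − 1.04 = 2.81 V.
Since V_DS = 0.22 V < V_ov = 2.81 V, the device is in the triode region.
I_D = k_n [V_ov · V_DS − ½ V_DS²] = 4.89 × [2.81 × 0.22 − 0.5 × 0.22²] = 2.9 mA.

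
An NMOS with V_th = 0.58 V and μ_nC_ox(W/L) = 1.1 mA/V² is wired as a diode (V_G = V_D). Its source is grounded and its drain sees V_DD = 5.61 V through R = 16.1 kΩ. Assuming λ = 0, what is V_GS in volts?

With gate tied to drain, V_GS = V_DS ≥ V_GS − V_th, so the device is in saturation.
KCL at the drain: ½ k_n (V_GS − V_th)² = (V_DD − V_GS)/R.
Let x = V_GS − 0.58. Then 8.86 x² + x − 5.03 = 0, giving x = 0.699 V (positive root), so V_GS = 1.28 V.
I_D = (V_DD − V_GS)/R = (5.61 − 1.28) / 16.1 = 0.269 mA.

V_GS = 1.28 V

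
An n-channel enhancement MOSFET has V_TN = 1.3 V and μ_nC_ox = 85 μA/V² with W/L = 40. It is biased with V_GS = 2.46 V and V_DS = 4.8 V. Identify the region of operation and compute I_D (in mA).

Saturation; I_D = 2.29 mA

k_n = μ_nC_ox · (W/L) = 3.4 mA/V².
V_ov = V_GS − V_TN = 2.46 − 1.3 = 1.16 V.
Since V_DS = 4.8 V ≥ V_ov = 1.16 V, the device is in saturation.
I_D = ½ k_n V_ov² = 0.5 × 3.4 × 1.16² = 2.29 mA.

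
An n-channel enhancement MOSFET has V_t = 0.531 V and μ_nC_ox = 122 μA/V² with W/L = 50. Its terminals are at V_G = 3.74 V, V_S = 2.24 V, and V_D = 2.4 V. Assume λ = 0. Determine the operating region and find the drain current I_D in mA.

V_GS = V_G − V_S = 3.74 − 2.24 = 1.5 V; V_DS = V_D − V_S = 2.4 − 2.24 = 0.16 V.
k_n = μ_nC_ox · (W/L) = 6.1 mA/V².
V_ov = V_GS − V_t = 1.5 − 0.531 = 0.969 V.
Since V_DS = 0.16 V < V_ov = 0.969 V, the device is in the triode region.
I_D = k_n [V_ov · V_DS − ½ V_DS²] = 6.1 × [0.969 × 0.16 − 0.5 × 0.16²] = 0.868 mA.

Triode; I_D = 0.868 mA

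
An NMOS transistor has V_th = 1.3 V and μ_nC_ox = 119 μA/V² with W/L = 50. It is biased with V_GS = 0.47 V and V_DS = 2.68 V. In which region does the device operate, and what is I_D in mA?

Cutoff; I_D = 0 mA

V_GS = 0.47 V < V_th = 1.3 V, so the transistor is in cutoff.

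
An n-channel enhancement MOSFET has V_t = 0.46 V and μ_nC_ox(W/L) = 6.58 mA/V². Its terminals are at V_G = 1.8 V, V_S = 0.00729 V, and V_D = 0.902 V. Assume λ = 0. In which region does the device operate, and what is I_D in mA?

Triode; I_D = 5.21 mA

V_GS = V_G − V_S = 1.8 − 0.00729 = 1.79 V; V_DS = V_D − V_S = 0.902 − 0.00729 = 0.895 V.
V_ov = V_GS − V_t = 1.79 − 0.46 = 1.33 V.
Since V_DS = 0.895 V < V_ov = 1.33 V, the device is in the triode region.
I_D = k_n [V_ov · V_DS − ½ V_DS²] = 6.58 × [1.33 × 0.895 − 0.5 × 0.895²] = 5.21 mA.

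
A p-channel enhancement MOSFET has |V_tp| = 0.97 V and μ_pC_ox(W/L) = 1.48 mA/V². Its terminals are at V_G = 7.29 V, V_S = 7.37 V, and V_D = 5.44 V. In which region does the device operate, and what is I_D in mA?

V_SG = V_S − V_G = 7.37 − 7.29 = 0.08 V; V_SD = V_S − V_D = 7.37 − 5.44 = 1.93 V.
V_SG = 0.08 V < |V_tp| = 0.97 V, so the transistor is in cutoff.

Cutoff; I_D = 0 mA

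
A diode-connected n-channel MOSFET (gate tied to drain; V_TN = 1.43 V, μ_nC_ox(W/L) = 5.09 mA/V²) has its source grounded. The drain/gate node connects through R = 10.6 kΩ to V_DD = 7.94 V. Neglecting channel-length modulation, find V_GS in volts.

With gate tied to drain, V_GS = V_DS ≥ V_GS − V_TN, so the device is in saturation.
KCL at the drain: ½ k_n (V_GS − V_TN)² = (V_DD − V_GS)/R.
Let x = V_GS − 1.43. Then 27 x² + x − 6.51 = 0, giving x = 0.473 V (positive root), so V_GS = 1.9 V.
I_D = (V_DD − V_GS)/R = (7.94 − 1.9) / 10.6 = 0.57 mA.

V_GS = 1.90 V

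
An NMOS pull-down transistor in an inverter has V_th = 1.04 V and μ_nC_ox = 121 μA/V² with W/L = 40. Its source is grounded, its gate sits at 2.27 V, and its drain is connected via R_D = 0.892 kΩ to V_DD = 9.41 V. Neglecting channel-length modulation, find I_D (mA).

V_GS = V_G = 2.27 V, so V_ov = 2.27 − 1.04 = 1.23 V.
k_n = μ_nC_ox · (W/L) = 4.84 mA/V².
Assume saturation: I_D = ½ k_n V_ov² = 0.5 × 4.84 × 1.23² = 3.66 mA, giving V_DS = V_DD − I_D R_D = 9.41 − 3.66 × 0.892 = 6.14 V.
V_DS = 6.14 V ≥ V_ov = 1.23 V, confirming saturation.

I_D = 3.66 mA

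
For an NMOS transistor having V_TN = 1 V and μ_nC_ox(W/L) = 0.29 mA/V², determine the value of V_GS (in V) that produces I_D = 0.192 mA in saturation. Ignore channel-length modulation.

In saturation I_D = ½ k_n (V_GS − V_TN)², so V_GS − V_TN = √(2 I_D / k_n) = √(2 × 0.192 / 0.29) = 1.15 V.
V_GS = 1 + 1.15 = 2.15 V.

V_GS = 2.15 V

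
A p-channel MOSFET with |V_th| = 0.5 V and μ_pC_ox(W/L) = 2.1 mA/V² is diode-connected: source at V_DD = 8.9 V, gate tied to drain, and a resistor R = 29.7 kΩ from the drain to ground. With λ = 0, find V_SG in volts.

V_SG = 1.00 V

With gate tied to drain, V_SG = V_SD ≥ V_SG − |V_th|, so the device is in saturation.
KCL at the drain: ½ k_p (V_SG − |V_th|)² = (V_DD − V_SG)/R.
Let x = V_SG − 0.5. Then 31.2 x² + x − 8.4 = 0, giving x = 0.503 V (positive root), so V_SG = 1 V.
I_D = (V_DD − V_SG)/R = (8.9 − 1) / 29.7 = 0.266 mA.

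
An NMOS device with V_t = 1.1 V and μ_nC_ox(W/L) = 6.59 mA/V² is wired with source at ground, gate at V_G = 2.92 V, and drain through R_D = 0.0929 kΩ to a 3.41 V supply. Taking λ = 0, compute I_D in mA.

I_D = 10.9 mA

V_GS = V_G = 2.92 V, so V_ov = 2.92 − 1.1 = 1.82 V.
Assume saturation: I_D = ½ k_n V_ov² = 0.5 × 6.59 × 1.82² = 10.9 mA, giving V_DS = V_DD − I_D R_D = 3.41 − 10.9 × 0.0929 = 2.4 V.
V_DS = 2.4 V ≥ V_ov = 1.82 V, confirming saturation.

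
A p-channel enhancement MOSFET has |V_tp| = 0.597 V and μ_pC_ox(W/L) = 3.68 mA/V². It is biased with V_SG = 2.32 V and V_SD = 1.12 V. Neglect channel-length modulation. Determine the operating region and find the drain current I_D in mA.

V_ov = V_SG − |V_tp| = 2.32 − 0.597 = 1.72 V.
Since V_SD = 1.12 V < V_ov = 1.72 V, the device is in the triode region.
I_D = k_p [V_ov · V_SD − ½ V_SD²] = 3.68 × [1.72 × 1.12 − 0.5 × 1.12²] = 4.79 mA.

Triode; I_D = 4.79 mA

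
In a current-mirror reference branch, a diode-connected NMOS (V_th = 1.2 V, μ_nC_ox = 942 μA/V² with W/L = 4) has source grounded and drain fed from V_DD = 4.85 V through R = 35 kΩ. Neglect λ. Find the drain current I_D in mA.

With gate tied to drain, V_GS = V_DS ≥ V_GS − V_th, so the device is in saturation.
k_n = μ_nC_ox · (W/L) = 3.768 mA/V².
KCL at the drain: ½ k_n (V_GS − V_th)² = (V_DD − V_GS)/R.
Let x = V_GS − 1.2. Then 65.9 x² + x − 3.65 = 0, giving x = 0.228 V (positive root), so V_GS = 1.43 V.
I_D = (V_DD − V_GS)/R = (4.85 − 1.43) / 35 = 0.0978 mA.

I_D = 0.0978 mA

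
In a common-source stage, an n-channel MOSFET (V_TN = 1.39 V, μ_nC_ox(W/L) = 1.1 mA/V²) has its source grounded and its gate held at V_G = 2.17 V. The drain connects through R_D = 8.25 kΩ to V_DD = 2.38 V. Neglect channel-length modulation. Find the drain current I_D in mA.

V_GS = V_G = 2.17 V, so V_ov = 2.17 − 1.39 = 0.78 V.
Assume saturation: I_D = ½ k_n V_ov² = 0.5 × 1.1 × 0.78² = 0.335 mA, giving V_DS = V_DD − I_D R_D = 2.38 − 0.335 × 8.25 = -0.381 V.
But -0.381 V < V_ov = 0.78 V, so the device is actually in triode.
In triode I_D = k_n[V_ov V_DS − ½ V_DS²] and I_D = (V_DD − V_DS)/R_D. Equating: 4.54 V_DS² − 8.079 V_DS + 2.38 = 0, giving V_DS = 0.373 V (the root below V_ov).
I_D = (2.38 − 0.373) / 8.25 = 0.243 mA.

I_D = 0.243 mA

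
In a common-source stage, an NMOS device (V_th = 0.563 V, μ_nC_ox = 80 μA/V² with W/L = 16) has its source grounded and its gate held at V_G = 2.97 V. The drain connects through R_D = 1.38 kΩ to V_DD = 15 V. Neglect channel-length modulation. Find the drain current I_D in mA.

V_GS = V_G = 2.97 V, so V_ov = 2.97 − 0.563 = 2.41 V.
k_n = μ_nC_ox · (W/L) = 1.28 mA/V².
Assume saturation: I_D = ½ k_n V_ov² = 0.5 × 1.28 × 2.41² = 3.71 mA, giving V_DS = V_DD − I_D R_D = 15 − 3.71 × 1.38 = 9.88 V.
V_DS = 9.88 V ≥ V_ov = 2.41 V, confirming saturation.

I_D = 3.71 mA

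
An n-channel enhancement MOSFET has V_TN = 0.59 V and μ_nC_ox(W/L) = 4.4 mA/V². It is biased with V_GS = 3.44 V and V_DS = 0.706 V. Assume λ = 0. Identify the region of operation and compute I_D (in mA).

Triode; I_D = 7.76 mA

V_ov = V_GS − V_TN = 3.44 − 0.59 = 2.85 V.
Since V_DS = 0.706 V < V_ov = 2.85 V, the device is in the triode region.
I_D = k_n [V_ov · V_DS − ½ V_DS²] = 4.4 × [2.85 × 0.706 − 0.5 × 0.706²] = 7.76 mA.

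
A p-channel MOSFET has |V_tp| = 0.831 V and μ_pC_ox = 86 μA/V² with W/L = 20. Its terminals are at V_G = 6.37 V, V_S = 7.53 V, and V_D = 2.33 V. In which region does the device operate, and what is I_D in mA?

V_SG = V_S − V_G = 7.53 − 6.37 = 1.16 V; V_SD = V_S − V_D = 7.53 − 2.33 = 5.2 V.
k_p = μ_pC_ox · (W/L) = 1.72 mA/V².
V_ov = V_SG − |V_tp| = 1.16 − 0.831 = 0.329 V.
Since V_SD = 5.2 V ≥ V_ov = 0.329 V, the device is in saturation.
I_D = ½ k_p V_ov² = 0.5 × 1.72 × 0.329² = 0.0931 mA.

Saturation; I_D = 0.0931 mA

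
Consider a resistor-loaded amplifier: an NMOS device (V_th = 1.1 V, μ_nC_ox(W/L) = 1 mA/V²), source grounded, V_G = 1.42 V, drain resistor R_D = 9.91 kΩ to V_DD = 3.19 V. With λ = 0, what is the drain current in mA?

V_GS = V_G = 1.42 V, so V_ov = 1.42 − 1.1 = 0.32 V.
Assume saturation: I_D = ½ k_n V_ov² = 0.5 × 1 × 0.32² = 0.0512 mA, giving V_DS = V_DD − I_D R_D = 3.19 − 0.0512 × 9.91 = 2.68 V.
V_DS = 2.68 V ≥ V_ov = 0.32 V, confirming saturation.

I_D = 0.0512 mA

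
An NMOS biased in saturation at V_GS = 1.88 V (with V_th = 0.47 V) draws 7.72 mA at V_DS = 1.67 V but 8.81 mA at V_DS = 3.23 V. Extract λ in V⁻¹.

λ = 0.107 V⁻¹

With V_GS fixed, I_D ∝ (1 + λ V_DS) in saturation, so I_D2/I_D1 = (1 + λ V_DS2)/(1 + λ V_DS1).
8.81/7.72 = 1.141 = (1 + 3.23 λ)/(1 + 1.67 λ).
Solving: λ (I_D1 V_DS2 − I_D2 V_DS1) = I_D2 − I_D1, so λ = (8.81 − 7.72) / (7.72 × 3.23 − 8.81 × 1.67) = 1.09 / 10.2 = 0.107 V⁻¹.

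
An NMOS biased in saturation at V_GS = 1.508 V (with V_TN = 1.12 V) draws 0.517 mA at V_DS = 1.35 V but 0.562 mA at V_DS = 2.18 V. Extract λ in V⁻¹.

With V_GS fixed, I_D ∝ (1 + λ V_DS) in saturation, so I_D2/I_D1 = (1 + λ V_DS2)/(1 + λ V_DS1).
0.562/0.517 = 1.087 = (1 + 2.18 λ)/(1 + 1.35 λ).
Solving: λ (I_D1 V_DS2 − I_D2 V_DS1) = I_D2 − I_D1, so λ = (0.562 − 0.517) / (0.517 × 2.18 − 0.562 × 1.35) = 0.045 / 0.368 = 0.122 V⁻¹.

λ = 0.122 V⁻¹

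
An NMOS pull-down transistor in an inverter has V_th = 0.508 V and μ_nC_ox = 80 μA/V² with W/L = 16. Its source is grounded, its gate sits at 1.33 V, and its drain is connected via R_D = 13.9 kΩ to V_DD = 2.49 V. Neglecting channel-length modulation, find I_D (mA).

V_GS = V_G = 1.33 V, so V_ov = 1.33 − 0.508 = 0.822 V.
k_n = μ_nC_ox · (W/L) = 1.28 mA/V².
Assume saturation: I_D = ½ k_n V_ov² = 0.5 × 1.28 × 0.822² = 0.432 mA, giving V_DS = V_DD − I_D R_D = 2.49 − 0.432 × 13.9 = -3.52 V.
But -3.52 V < V_ov = 0.822 V, so the device is actually in triode.
In triode I_D = k_n[V_ov V_DS − ½ V_DS²] and I_D = (V_DD − V_DS)/R_D. Equating: 8.9 V_DS² − 15.63 V_DS + 2.49 = 0, giving V_DS = 0.177 V (the root below V_ov).
I_D = (2.49 − 0.177) / 13.9 = 0.166 mA.

I_D = 0.166 mA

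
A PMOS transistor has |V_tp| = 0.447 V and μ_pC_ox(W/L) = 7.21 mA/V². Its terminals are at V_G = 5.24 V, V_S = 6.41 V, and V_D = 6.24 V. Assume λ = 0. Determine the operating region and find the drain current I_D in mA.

Triode; I_D = 0.782 mA

V_SG = V_S − V_G = 6.41 − 5.24 = 1.17 V; V_SD = V_S − V_D = 6.41 − 6.24 = 0.17 V.
V_ov = V_SG − |V_tp| = 1.17 − 0.447 = 0.723 V.
Since V_SD = 0.17 V < V_ov = 0.723 V, the device is in the triode region.
I_D = k_p [V_ov · V_SD − ½ V_SD²] = 7.21 × [0.723 × 0.17 − 0.5 × 0.17²] = 0.782 mA.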